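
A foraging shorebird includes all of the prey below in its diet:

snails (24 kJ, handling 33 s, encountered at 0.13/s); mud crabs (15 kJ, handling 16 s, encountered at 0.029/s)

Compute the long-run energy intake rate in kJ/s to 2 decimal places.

R = (0.13×24 + 0.029×15) / (1 + 0.13×33 + 0.029×16) = 3.555/5.754 = 0.6178 kJ/s.

0.62 kJ/s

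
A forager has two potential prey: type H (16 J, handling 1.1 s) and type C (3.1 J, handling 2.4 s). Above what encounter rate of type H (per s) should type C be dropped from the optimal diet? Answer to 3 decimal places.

At the threshold, the rate on type H alone equals the profitability of type C: λ·16/(1 + λ·1.1) = 3.1/2.4 = 1.292.
Rearranging, λ(16 − 1.292×1.1) = 1.292, so λ = 1.292/14.58 = 0.0886 per s.

0.089 per s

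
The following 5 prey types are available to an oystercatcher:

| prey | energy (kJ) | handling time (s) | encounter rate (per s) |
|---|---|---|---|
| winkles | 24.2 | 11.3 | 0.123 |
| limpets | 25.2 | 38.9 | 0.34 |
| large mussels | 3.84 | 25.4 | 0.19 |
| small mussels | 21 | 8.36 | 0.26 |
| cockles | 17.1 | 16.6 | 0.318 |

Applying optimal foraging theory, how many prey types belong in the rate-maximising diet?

Rank by E/h (kJ/s): small mussels 2.51, winkles 2.14, cockles 1.03, limpets 0.648, large mussels 0.151. Include each in turn until the next type's E/h falls below the running intake rate.
Rate on top 1: 1.72. winkles: 2.14 > 1.72 → include.
Rate on top 2: 1.849. cockles: 1.03 < 1.849 → exclude; stop.
Optimal diet: small mussels, winkles — 2 of 5 types.

2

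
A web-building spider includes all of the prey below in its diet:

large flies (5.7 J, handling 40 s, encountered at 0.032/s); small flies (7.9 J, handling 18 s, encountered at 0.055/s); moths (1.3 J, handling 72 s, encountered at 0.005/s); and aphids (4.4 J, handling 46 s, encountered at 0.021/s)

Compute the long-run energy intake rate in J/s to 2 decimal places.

R = (0.032×5.7 + 0.055×7.9 + 0.005×1.3 + 0.021×4.4) / (1 + 0.032×40 + 0.055×18 + 0.005×72 + 0.021×46) = 0.7158/4.596 = 0.1557 J/s.

0.16 J/s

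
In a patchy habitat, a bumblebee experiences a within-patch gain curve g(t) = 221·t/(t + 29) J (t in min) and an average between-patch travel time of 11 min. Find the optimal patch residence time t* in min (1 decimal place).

By the marginal value theorem, leave when the instantaneous gain rate g'(t) equals the habitat-wide average g(t)/(T + t).
g'(t) = 221·29/(t + 29)². Setting 221·29/(t+29)² = 221t/[(t+29)(11+t)] gives 29(11+t) = t(t+29), so t² = 29×11 = 319.
t* = √319 = 17.86 min.

17.9 min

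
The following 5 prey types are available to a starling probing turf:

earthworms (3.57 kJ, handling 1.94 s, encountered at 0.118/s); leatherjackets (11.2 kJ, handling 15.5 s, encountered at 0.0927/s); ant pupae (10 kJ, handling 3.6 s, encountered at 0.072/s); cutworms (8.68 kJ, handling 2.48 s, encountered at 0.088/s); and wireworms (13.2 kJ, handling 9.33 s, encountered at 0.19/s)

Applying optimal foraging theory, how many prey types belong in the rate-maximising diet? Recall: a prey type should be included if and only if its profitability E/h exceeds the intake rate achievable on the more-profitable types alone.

4

Profitabilities (E/h, kJ/s): cutworms 3.5, ant pupae 2.78, earthworms 1.84, wireworms 1.41, leatherjackets 0.723. Add prey in this order while the next type's profitability exceeds the intake rate on those already taken.
Rate on top 1: 0.627. ant pupae: 2.78 > 0.627 → include.
Rate on top 2: 1.004. earthworms: 1.84 > 1.004 → include.
Rate on top 3: 1.116. wireworms: 1.41 > 1.116 → include.
Rate on top 4: 1.268. leatherjackets: 0.723 < 1.268 → exclude; stop.
Optimal diet: cutworms, ant pupae, earthworms, wireworms — 4 of 5 types.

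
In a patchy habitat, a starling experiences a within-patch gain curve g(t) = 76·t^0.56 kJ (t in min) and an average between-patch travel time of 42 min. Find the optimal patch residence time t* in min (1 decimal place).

Optimal t* satisfies g'(t*) = g(t*)/(T + t*).
g'(t) = 0.56·76·t^-0.44. Setting 0.56·76·t^-0.44 = 76·t^0.56/(42+t) gives 0.56(42+t) = t, so 0.44·t = 0.56×42.
t* = 0.56×42/0.44 = 53.45 min.

53.5 min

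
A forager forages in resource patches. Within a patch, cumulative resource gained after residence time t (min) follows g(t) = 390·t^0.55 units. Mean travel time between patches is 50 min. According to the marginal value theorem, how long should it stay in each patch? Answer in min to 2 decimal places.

61.11 min

By the marginal value theorem, leave when the instantaneous gain rate g'(t) equals the habitat-wide average g(t)/(T + t).
g'(t) = 0.55·390·t^-0.45. Setting 0.55·390·t^-0.45 = 390·t^0.55/(50+t) gives 0.55(50+t) = t, so 0.45·t = 0.55×50.
t* = 0.55×50/0.45 = 61.11 min.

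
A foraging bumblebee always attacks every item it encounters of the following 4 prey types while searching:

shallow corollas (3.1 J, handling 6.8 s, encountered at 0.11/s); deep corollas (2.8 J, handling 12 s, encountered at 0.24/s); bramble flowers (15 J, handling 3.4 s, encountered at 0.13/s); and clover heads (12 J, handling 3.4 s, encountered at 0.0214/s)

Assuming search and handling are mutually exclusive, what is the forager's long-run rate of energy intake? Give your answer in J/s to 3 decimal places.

0.626 J/s

R = Σλ_iE_i / (1 + Σλ_ih_i)
Numerator: 0.11×3.1 + 0.24×2.8 + 0.13×15 + 0.0214×12 = 3.22
Denominator: 1 + 0.11×6.8 + 0.24×12 + 0.13×3.4 + 0.0214×3.4 = 5.143
R = 3.22/5.143 = 0.6261 J/s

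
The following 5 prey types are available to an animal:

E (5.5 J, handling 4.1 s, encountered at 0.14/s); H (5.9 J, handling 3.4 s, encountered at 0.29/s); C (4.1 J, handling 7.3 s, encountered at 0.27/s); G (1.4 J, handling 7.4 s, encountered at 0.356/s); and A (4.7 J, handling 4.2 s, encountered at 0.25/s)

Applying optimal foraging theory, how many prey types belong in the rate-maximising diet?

Rank by E/h (J/s): H 1.74, E 1.34, A 1.12, C 0.562, G 0.189. Include each in turn until the next type's E/h falls below the running intake rate.
Rate on top 1: 0.8615. E: 1.34 > 0.8615 → include.
Rate on top 2: 0.9691. A: 1.12 > 0.9691 → include.
Rate on top 3: 1.013. C: 0.562 < 1.013 → exclude; stop.
Optimal diet: H, E, A — 3 of 5 types.

3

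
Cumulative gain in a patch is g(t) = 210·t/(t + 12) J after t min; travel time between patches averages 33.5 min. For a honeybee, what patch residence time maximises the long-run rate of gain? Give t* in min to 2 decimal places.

20.05 min

By the marginal value theorem, leave when the instantaneous gain rate g'(t) equals the habitat-wide average g(t)/(T + t).
g'(t) = 210·12/(t + 12)². Setting 210·12/(t+12)² = 210t/[(t+12)(33.5+t)] gives 12(33.5+t) = t(t+12), so t² = 12×33.5 = 402.
t* = √402 = 20.05 min.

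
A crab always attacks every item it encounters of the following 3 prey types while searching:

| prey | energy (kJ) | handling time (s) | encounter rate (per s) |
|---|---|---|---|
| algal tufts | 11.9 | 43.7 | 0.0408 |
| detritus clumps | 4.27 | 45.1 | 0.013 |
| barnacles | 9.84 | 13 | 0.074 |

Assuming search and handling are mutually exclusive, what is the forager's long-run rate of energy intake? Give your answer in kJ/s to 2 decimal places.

0.29 kJ/s

R = (0.0408×11.9 + 0.013×4.27 + 0.074×9.84) / (1 + 0.0408×43.7 + 0.013×45.1 + 0.074×13) = 1.269/4.331 = 0.293 kJ/s.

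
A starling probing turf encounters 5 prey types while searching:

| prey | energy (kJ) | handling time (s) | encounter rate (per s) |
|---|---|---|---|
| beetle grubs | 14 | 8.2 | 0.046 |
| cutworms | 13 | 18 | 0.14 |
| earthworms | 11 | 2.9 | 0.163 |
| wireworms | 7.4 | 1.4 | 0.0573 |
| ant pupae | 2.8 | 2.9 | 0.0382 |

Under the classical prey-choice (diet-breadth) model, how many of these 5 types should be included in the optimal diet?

3

Profitabilities (E/h, kJ/s): wireworms 5.29, earthworms 3.79, beetle grubs 1.71, ant pupae 0.966, cutworms 0.722. Add prey in this order while the next type's profitability exceeds the intake rate on those already taken.
Rate on top 1: 0.3925. earthworms: 3.79 > 0.3925 → include.
Rate on top 2: 1.428. beetle grubs: 1.71 > 1.428 → include.
Rate on top 3: 1.482. ant pupae: 0.966 < 1.482 → exclude; stop.
Optimal diet: wireworms, earthworms, beetle grubs — 3 of 5 types.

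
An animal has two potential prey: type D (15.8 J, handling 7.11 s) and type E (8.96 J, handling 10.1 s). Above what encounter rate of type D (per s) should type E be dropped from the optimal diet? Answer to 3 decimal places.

0.093 per s

The zero-one rule: include type E iff E₂/h₂ > λE₁/(1+λh₁). Equality gives the switch point.
λE₁h₂ = E₂ + λE₂h₁ ⇒ λ = E₂/(E₁h₂ − E₂h₁) = 8.96/(159.6 − 63.71) = 0.09346 per s.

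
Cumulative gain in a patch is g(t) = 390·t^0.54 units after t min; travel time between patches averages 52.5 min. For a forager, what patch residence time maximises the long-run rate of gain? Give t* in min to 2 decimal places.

61.63 min

By the marginal value theorem, leave when the instantaneous gain rate g'(t) equals the habitat-wide average g(t)/(T + t).
g'(t) = 0.54·390·t^-0.46. Setting 0.54·390·t^-0.46 = 390·t^0.54/(52.5+t) gives 0.54(52.5+t) = t, so 0.46·t = 0.54×52.5.
t* = 0.54×52.5/0.46 = 61.63 min.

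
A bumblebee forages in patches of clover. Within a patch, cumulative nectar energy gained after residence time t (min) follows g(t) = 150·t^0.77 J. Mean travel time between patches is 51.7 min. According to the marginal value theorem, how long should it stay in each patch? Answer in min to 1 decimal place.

173.1 min

Optimal t* satisfies g'(t*) = g(t*)/(T + t*).
g'(t) = 0.77·150·t^-0.23. Setting 0.77·150·t^-0.23 = 150·t^0.77/(51.7+t) gives 0.77(51.7+t) = t, so 0.23·t = 0.77×51.7.
t* = 0.77×51.7/0.23 = 173.1 min.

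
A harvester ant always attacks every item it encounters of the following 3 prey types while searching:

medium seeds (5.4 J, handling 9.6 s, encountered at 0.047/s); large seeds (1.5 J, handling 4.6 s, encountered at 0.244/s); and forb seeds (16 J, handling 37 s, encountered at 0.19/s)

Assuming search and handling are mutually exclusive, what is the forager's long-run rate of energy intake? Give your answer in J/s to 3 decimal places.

Energy encountered per unit search time: 0.047×5.4 + 0.244×1.5 + 0.19×16 = 3.66 J/s.
Handling time per unit search time: 0.047×9.6 + 0.244×4.6 + 0.19×37 = 8.604.
Rate = 3.66/(1 + 8.604) = 0.3811 J/s.

0.381 J/s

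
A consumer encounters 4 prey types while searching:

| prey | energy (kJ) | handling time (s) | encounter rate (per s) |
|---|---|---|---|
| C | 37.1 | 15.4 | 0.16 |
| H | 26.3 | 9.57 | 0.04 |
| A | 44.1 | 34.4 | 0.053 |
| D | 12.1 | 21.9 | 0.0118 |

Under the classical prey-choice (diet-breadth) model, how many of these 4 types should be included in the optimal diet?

Rank by E/h (kJ/s): H 2.75, C 2.41, A 1.28, D 0.553. Include each in turn until the next type's E/h falls below the running intake rate.
Rate on top 1: 0.7608. C: 2.41 > 0.7608 → include.
Rate on top 2: 1.817. A: 1.28 < 1.817 → exclude; stop.
Optimal diet: H, C — 2 of 4 types.

2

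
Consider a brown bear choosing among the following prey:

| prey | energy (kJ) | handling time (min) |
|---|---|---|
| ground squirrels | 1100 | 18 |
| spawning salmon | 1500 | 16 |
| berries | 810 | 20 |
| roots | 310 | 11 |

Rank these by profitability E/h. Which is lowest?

In descending order of E/h:
spawning salmon: 1500/16 = 93.8 kJ/min
ground squirrels: 1100/18 = 61.1 kJ/min
berries: 810/20 = 40.5 kJ/min
roots: 310/11 = 28.2 kJ/min

roots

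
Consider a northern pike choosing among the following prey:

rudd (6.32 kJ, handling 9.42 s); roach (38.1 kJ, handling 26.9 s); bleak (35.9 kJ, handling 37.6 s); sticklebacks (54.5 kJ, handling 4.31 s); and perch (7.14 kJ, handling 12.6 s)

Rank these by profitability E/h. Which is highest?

sticklebacks

In descending order of E/h:
sticklebacks: 54.5/4.31 = 12.6 kJ/s
roach: 38.1/26.9 = 1.42 kJ/s
bleak: 35.9/37.6 = 0.955 kJ/s
rudd: 6.32/9.42 = 0.671 kJ/s
perch: 7.14/12.6 = 0.567 kJ/s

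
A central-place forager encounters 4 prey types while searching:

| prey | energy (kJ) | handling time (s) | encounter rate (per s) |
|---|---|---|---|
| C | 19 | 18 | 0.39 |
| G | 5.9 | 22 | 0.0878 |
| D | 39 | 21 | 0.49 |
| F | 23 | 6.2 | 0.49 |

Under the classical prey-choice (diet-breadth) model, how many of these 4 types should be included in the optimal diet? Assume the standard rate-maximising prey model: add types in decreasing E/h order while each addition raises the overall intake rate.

Rank by E/h (kJ/s): F 3.71, D 1.86, C 1.06, G 0.268. Include each in turn until the next type's E/h falls below the running intake rate.
Rate on top 1: 2.791. D: 1.86 < 2.791 → exclude; stop.
Optimal diet: F — 1 of 4 types.

1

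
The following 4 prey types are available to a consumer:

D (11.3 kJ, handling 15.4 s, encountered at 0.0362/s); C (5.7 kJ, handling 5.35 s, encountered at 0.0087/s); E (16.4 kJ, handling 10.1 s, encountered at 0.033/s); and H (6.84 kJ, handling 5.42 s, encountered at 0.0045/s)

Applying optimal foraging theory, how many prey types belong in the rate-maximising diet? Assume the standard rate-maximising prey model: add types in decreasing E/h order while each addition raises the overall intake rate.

4

E/h in descending order: E 1.62, H 1.26, C 1.07, D 0.734 kJ/s. The optimal diet is the largest prefix of this list for which every included type satisfies E_i/h_i > R on the types above it.
Rate on top 1: 0.4059. H: 1.26 > 0.4059 → include.
Rate on top 2: 0.4213. C: 1.07 > 0.4213 → include.
Rate on top 3: 0.4426. D: 0.734 > 0.4426 → include.
Optimal diet: E, H, C, D — 4 of 4 types.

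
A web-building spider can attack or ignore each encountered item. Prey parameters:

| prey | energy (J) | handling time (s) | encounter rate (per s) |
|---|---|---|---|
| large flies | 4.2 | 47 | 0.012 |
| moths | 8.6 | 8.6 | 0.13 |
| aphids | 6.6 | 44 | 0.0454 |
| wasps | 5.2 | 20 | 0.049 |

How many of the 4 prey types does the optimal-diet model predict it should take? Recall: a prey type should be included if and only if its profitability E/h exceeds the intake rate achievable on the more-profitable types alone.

Rank by E/h (J/s): moths 1, wasps 0.26, aphids 0.15, large flies 0.0894. Include each in turn until the next type's E/h falls below the running intake rate.
Rate on top 1: 0.5279. wasps: 0.26 < 0.5279 → exclude; stop.
Optimal diet: moths — 1 of 4 types.

1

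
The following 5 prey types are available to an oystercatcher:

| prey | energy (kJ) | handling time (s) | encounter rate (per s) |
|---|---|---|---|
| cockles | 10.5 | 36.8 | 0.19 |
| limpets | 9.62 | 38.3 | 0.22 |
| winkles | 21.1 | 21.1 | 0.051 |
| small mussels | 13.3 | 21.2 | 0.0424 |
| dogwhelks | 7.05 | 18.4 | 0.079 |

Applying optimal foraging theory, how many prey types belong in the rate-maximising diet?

2

E/h in descending order: winkles 1, small mussels 0.627, dogwhelks 0.383, cockles 0.285, limpets 0.251 kJ/s. The optimal diet is the largest prefix of this list for which every included type satisfies E_i/h_i > R on the types above it.
Rate on top 1: 0.5183. small mussels: 0.627 > 0.5183 → include.
Rate on top 2: 0.5513. dogwhelks: 0.383 < 0.5513 → exclude; stop.
Optimal diet: winkles, small mussels — 2 of 5 types.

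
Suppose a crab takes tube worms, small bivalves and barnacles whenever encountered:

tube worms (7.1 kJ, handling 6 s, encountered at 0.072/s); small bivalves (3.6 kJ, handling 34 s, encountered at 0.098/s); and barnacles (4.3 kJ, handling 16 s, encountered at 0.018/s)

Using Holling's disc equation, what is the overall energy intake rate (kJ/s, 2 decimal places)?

0.19 kJ/s

Energy encountered per unit search time: 0.072×7.1 + 0.098×3.6 + 0.018×4.3 = 0.9414 kJ/s.
Handling time per unit search time: 0.072×6 + 0.098×34 + 0.018×16 = 4.052.
Rate = 0.9414/(1 + 4.052) = 0.1863 kJ/s.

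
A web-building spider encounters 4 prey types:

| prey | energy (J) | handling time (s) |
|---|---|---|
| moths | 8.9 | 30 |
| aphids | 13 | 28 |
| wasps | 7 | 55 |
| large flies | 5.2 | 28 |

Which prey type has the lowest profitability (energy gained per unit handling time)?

Profitability E/h (J/s): moths = 8.9/30 = 0.297, aphids = 13/28 = 0.464, wasps = 7/55 = 0.127, large flies = 5.2/28 = 0.186.
Ranked: aphids > moths > large flies > wasps.

wasps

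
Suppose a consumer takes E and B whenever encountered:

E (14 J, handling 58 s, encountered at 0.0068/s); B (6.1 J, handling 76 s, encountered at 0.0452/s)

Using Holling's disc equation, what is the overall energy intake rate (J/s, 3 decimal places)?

0.077 J/s

Energy encountered per unit search time: 0.0068×14 + 0.0452×6.1 = 0.3709 J/s.
Handling time per unit search time: 0.0068×58 + 0.0452×76 = 3.83.
Rate = 0.3709/(1 + 3.83) = 0.0768 J/s.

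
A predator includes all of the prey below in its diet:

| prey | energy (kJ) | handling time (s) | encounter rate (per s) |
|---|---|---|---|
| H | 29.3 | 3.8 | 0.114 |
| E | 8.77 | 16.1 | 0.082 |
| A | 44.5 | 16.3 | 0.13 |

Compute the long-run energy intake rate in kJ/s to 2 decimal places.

2.02 kJ/s

R = Σλ_iE_i / (1 + Σλ_ih_i)
Numerator: 0.114×29.3 + 0.082×8.77 + 0.13×44.5 = 9.844
Denominator: 1 + 0.114×3.8 + 0.082×16.1 + 0.13×16.3 = 4.872
R = 9.844/4.872 = 2.02 kJ/s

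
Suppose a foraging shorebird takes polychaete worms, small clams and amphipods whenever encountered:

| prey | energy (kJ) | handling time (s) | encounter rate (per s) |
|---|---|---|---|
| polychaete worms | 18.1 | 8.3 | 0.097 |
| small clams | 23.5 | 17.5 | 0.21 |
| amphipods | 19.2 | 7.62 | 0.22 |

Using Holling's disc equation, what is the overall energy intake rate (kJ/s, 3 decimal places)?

Energy encountered per unit search time: 0.097×18.1 + 0.21×23.5 + 0.22×19.2 = 10.91 kJ/s.
Handling time per unit search time: 0.097×8.3 + 0.21×17.5 + 0.22×7.62 = 6.157.
Rate = 10.91/(1 + 6.157) = 1.525 kJ/s.

1.525 kJ/s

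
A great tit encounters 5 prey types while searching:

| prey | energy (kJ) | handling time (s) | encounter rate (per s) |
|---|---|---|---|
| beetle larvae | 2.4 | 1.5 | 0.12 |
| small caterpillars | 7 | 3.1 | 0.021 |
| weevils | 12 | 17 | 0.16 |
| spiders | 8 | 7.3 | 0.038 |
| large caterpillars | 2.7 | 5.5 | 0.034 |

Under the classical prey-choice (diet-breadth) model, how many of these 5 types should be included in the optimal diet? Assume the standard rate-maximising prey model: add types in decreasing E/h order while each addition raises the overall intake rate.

4

Profitabilities (E/h, kJ/s): small caterpillars 2.26, beetle larvae 1.6, spiders 1.1, weevils 0.706, large caterpillars 0.491. Add prey in this order while the next type's profitability exceeds the intake rate on those already taken.
Rate on top 1: 0.138. beetle larvae: 1.6 > 0.138 → include.
Rate on top 2: 0.3494. spiders: 1.1 > 0.3494 → include.
Rate on top 3: 0.4854. weevils: 0.706 > 0.4854 → include.
Rate on top 4: 0.6268. large caterpillars: 0.491 < 0.6268 → exclude; stop.
Optimal diet: small caterpillars, beetle larvae, spiders, weevils — 4 of 5 types.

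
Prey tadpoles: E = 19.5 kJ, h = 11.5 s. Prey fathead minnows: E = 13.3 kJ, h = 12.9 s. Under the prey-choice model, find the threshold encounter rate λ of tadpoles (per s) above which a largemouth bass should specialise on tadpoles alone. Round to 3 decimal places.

0.135 per s

Drop fathead minnows once their profitability E₂/h₂ falls below the rate achievable on tadpoles alone: E₂/h₂ = λE₁/(1 + λh₁).
Solve for λ: λE₁h₂ = E₂(1 + λh₁) → λ(E₁h₂ − E₂h₁) = E₂ → λ = E₂/(E₁h₂ − E₂h₁).
λ = 13.3/(19.5×12.9 − 13.3×11.5) = 13.3/98.6 = 0.1349 per s.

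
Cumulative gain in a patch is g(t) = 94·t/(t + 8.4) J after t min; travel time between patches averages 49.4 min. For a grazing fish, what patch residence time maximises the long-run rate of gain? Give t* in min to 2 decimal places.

20.37 min

By the marginal value theorem, leave when the instantaneous gain rate g'(t) equals the habitat-wide average g(t)/(T + t).
g'(t) = 94·8.4/(t + 8.4)². Setting 94·8.4/(t+8.4)² = 94t/[(t+8.4)(49.4+t)] gives 8.4(49.4+t) = t(t+8.4), so t² = 8.4×49.4 = 415.
t* = √415 = 20.37 min.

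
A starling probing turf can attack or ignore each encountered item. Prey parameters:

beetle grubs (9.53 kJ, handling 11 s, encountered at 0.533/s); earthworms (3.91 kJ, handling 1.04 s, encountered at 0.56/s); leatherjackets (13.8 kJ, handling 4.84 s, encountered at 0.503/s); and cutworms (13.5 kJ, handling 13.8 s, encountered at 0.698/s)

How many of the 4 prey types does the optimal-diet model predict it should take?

E/h in descending order: earthworms 3.76, leatherjackets 2.85, cutworms 0.978, beetle grubs 0.866 kJ/s. The optimal diet is the largest prefix of this list for which every included type satisfies E_i/h_i > R on the types above it.
Rate on top 1: 1.384. leatherjackets: 2.85 > 1.384 → include.
Rate on top 2: 2.273. cutworms: 0.978 < 2.273 → exclude; stop.
Optimal diet: earthworms, leatherjackets — 2 of 4 types.

2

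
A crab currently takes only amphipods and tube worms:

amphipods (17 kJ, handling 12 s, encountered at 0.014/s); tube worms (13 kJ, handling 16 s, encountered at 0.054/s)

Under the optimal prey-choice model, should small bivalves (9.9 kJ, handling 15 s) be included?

Yes

Intake rate on the current diet: R = (0.014×17 + 0.054×13) / (1 + 0.014×12 + 0.054×16) = 0.94/2.032 = 0.4626 kJ/s.
Profitability of small bivalves: 9.9/15 = 0.66 kJ/s.
Since 0.66 > R, including small bivalves increases the long-run rate.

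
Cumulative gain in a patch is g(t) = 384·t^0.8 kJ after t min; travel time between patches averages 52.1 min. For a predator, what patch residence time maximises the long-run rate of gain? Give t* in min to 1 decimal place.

208.4 min

Maximise g(t)/(T+t): set derivative to zero → g'(t)(T+t) = g(t).
g'(t) = 0.8·384·t^-0.2. Setting 0.8·384·t^-0.2 = 384·t^0.8/(52.1+t) gives 0.8(52.1+t) = t, so 0.20·t = 0.8×52.1.
t* = 0.8×52.1/0.20 = 208.4 min.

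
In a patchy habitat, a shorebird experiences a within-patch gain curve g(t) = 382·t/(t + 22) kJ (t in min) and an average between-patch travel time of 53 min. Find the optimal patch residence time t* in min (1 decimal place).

34.1 min

By the marginal value theorem, leave when the instantaneous gain rate g'(t) equals the habitat-wide average g(t)/(T + t).
g'(t) = 382·22/(t + 22)². Setting 382·22/(t+22)² = 382t/[(t+22)(53+t)] gives 22(53+t) = t(t+22), so t² = 22×53 = 1166.
t* = √1166 = 34.15 min.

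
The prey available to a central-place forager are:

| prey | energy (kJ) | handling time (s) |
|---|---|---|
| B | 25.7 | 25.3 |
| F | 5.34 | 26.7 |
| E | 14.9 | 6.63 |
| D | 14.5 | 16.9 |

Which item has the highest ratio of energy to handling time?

Profitability E/h (kJ/s): B = 25.7/25.3 = 1.02, F = 5.34/26.7 = 0.2, E = 14.9/6.63 = 2.25, D = 14.5/16.9 = 0.858.
Ranked: E > B > D > F.

E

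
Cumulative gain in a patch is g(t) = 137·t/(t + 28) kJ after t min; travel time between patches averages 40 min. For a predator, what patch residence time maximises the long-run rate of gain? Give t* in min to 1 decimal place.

33.5 min

By the marginal value theorem, leave when the instantaneous gain rate g'(t) equals the habitat-wide average g(t)/(T + t).
g'(t) = 137·28/(t + 28)². Setting 137·28/(t+28)² = 137t/[(t+28)(40+t)] gives 28(40+t) = t(t+28), so t² = 28×40 = 1120.
t* = √1120 = 33.47 min.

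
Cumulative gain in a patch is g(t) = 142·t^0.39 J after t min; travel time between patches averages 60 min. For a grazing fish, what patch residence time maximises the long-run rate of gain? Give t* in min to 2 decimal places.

38.36 min

Maximise g(t)/(T+t): set derivative to zero → g'(t)(T+t) = g(t).
g'(t) = 0.39·142·t^-0.61. Setting 0.39·142·t^-0.61 = 142·t^0.39/(60+t) gives 0.39(60+t) = t, so 0.61·t = 0.39×60.
t* = 0.39×60/0.61 = 38.36 min.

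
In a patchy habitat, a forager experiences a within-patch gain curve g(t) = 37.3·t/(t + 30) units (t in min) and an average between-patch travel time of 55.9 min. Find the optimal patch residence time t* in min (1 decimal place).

41.0 min

Optimal t* satisfies g'(t*) = g(t*)/(T + t*).
g'(t) = 37.3·30/(t + 30)². Setting 37.3·30/(t+30)² = 37.3t/[(t+30)(55.9+t)] gives 30(55.9+t) = t(t+30), so t² = 30×55.9 = 1677.
t* = √1677 = 40.95 min.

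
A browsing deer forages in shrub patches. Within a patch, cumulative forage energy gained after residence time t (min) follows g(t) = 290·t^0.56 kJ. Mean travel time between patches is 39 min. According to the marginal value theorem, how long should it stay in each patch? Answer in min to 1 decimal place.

Optimal t* satisfies g'(t*) = g(t*)/(T + t*).
g'(t) = 0.56·290·t^-0.44. Setting 0.56·290·t^-0.44 = 290·t^0.56/(39+t) gives 0.56(39+t) = t, so 0.44·t = 0.56×39.
t* = 0.56×39/0.44 = 49.64 min.

49.6 min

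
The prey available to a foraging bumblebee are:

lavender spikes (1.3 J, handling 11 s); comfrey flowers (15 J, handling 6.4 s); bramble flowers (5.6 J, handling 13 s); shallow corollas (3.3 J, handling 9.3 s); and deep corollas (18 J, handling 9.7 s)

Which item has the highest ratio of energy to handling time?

comfrey flowers

In descending order of E/h:
comfrey flowers: 15/6.4 = 2.34 J/s
deep corollas: 18/9.7 = 1.86 J/s
bramble flowers: 5.6/13 = 0.431 J/s
shallow corollas: 3.3/9.3 = 0.355 J/s
lavender spikes: 1.3/11 = 0.118 J/s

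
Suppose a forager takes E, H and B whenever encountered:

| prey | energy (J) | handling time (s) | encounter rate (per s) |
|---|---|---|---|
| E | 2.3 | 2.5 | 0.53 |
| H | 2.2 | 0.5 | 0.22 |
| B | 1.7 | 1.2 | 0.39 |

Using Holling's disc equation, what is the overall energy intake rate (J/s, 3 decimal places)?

Energy encountered per unit search time: 0.53×2.3 + 0.22×2.2 + 0.39×1.7 = 2.366 J/s.
Handling time per unit search time: 0.53×2.5 + 0.22×0.5 + 0.39×1.2 = 1.903.
Rate = 2.366/(1 + 1.903) = 0.815 J/s.

0.815 J/s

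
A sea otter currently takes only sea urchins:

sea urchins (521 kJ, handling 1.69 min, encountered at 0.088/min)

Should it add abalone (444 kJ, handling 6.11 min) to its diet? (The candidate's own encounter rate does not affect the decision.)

Yes

Intake rate on the current diet: R = (0.088×521) / (1 + 0.088×1.69) = 45.85/1.149 = 39.91 kJ/min.
Profitability of abalone: 444/6.11 = 72.67 kJ/min.
72.67 > 39.91, so adding abalone raises the average — include it.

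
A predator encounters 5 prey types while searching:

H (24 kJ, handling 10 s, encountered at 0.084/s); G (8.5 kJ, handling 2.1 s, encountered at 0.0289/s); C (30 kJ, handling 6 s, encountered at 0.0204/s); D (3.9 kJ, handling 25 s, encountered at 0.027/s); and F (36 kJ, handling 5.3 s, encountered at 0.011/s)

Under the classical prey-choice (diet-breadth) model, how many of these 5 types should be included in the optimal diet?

4

Profitabilities (E/h, kJ/s): F 6.79, C 5, G 4.05, H 2.4, D 0.156. Add prey in this order while the next type's profitability exceeds the intake rate on those already taken.
Rate on top 1: 0.3742. C: 5 > 0.3742 → include.
Rate on top 2: 0.8537. G: 4.05 > 0.8537 → include.
Rate on top 3: 1.01. H: 2.4 > 1.01 → include.
Rate on top 4: 1.571. D: 0.156 < 1.571 → exclude; stop.
Optimal diet: F, C, G, H — 4 of 5 types.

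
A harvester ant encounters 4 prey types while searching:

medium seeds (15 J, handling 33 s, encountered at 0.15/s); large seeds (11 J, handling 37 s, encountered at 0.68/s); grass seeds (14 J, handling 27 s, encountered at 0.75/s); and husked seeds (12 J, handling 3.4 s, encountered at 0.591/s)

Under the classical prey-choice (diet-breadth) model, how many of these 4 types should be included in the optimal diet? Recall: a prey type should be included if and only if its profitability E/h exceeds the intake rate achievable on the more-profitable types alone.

1

Rank by E/h (J/s): husked seeds 3.53, grass seeds 0.519, medium seeds 0.455, large seeds 0.297. Include each in turn until the next type's E/h falls below the running intake rate.
Rate on top 1: 2.357. grass seeds: 0.519 < 2.357 → exclude; stop.
Optimal diet: husked seeds — 1 of 4 types.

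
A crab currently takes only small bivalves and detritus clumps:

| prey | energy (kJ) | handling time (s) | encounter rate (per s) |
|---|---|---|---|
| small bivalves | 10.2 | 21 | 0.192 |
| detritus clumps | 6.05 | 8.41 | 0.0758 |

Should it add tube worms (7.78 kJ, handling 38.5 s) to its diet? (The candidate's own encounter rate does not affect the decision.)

No

Current rate: (0.192×10.2 + 0.0758×6.05)/(1 + 0.192×21 + 0.0758×8.41) = 0.4263 kJ/s.
tube worms: E/h = 7.78/38.5 = 0.2021 kJ/s.
0.2021 < 0.4263, so adding tube worms would lower the average — exclude it.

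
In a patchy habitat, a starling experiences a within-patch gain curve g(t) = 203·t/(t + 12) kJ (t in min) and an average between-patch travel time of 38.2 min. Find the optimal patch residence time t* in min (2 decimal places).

Maximise g(t)/(T+t): set derivative to zero → g'(t)(T+t) = g(t).
g'(t) = 203·12/(t + 12)². Setting 203·12/(t+12)² = 203t/[(t+12)(38.2+t)] gives 12(38.2+t) = t(t+12), so t² = 12×38.2 = 458.4.
t* = √458.4 = 21.41 min.

21.41 min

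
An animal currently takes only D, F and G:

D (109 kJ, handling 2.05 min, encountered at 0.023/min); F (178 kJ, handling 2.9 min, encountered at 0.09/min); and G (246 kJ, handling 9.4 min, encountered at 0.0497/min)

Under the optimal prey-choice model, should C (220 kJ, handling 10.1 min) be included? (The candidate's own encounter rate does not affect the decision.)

On D, F and G alone, R = ΣλE/(1+Σλh) = 30.75/1.775 = 17.32 kJ/min.
Profitability of C: 220/10.1 = 21.78 kJ/min.
21.78 > 17.32, so adding C raises the average — include it.

Yes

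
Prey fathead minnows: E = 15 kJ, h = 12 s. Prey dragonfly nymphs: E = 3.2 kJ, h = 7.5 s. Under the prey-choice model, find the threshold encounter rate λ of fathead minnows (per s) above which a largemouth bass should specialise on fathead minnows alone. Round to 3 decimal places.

0.043 per s

At the threshold, the rate on fathead minnows alone equals the profitability of dragonfly nymphs: λ·15/(1 + λ·12) = 3.2/7.5 = 0.4267.
Rearranging, λ(15 − 0.4267×12) = 0.4267, so λ = 0.4267/9.88 = 0.04318 per s.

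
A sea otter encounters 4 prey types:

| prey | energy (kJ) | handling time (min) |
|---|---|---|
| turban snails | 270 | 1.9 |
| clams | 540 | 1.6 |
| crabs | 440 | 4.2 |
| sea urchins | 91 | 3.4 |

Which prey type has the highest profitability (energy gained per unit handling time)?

Profitability E/h (kJ/min): turban snails = 270/1.9 = 142, clams = 540/1.6 = 338, crabs = 440/4.2 = 105, sea urchins = 91/3.4 = 26.8.
Ranked: clams > turban snails > crabs > sea urchins.

clams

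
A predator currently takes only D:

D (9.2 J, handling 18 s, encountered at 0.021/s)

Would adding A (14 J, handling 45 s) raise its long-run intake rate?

Yes

On D alone, R = ΣλE/(1+Σλh) = 0.1932/1.378 = 0.1402 J/s.
A: E/h = 14/45 = 0.3111 J/s.
Since 0.3111 > R, including A increases the long-run rate.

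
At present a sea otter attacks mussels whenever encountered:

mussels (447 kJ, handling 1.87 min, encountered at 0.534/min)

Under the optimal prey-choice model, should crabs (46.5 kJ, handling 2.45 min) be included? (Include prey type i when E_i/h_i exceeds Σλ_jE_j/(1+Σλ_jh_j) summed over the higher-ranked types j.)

Current rate: (0.534×447)/(1 + 0.534×1.87) = 119.4 kJ/min.
crabs: E/h = 46.5/2.45 = 18.98 kJ/min.
18.98 < 119.4, so adding crabs would lower the average — exclude it.

No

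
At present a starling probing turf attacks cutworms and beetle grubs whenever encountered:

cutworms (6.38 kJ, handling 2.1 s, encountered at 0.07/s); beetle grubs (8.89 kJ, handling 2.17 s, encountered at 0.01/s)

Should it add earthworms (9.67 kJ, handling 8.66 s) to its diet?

Current rate: (0.07×6.38 + 0.01×8.89)/(1 + 0.07×2.1 + 0.01×2.17) = 0.4582 kJ/s.
Profitability of earthworms: 9.67/8.66 = 1.117 kJ/s.
Since 1.117 > R, including earthworms increases the long-run rate.

Yes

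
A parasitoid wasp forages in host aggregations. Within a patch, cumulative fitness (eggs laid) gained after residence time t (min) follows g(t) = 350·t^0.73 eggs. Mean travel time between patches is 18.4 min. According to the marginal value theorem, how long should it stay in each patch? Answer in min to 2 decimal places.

By the marginal value theorem, leave when the instantaneous gain rate g'(t) equals the habitat-wide average g(t)/(T + t).
g'(t) = 0.73·350·t^-0.27. Setting 0.73·350·t^-0.27 = 350·t^0.73/(18.4+t) gives 0.73(18.4+t) = t, so 0.27·t = 0.73×18.4.
t* = 0.73×18.4/0.27 = 49.75 min.

49.75 min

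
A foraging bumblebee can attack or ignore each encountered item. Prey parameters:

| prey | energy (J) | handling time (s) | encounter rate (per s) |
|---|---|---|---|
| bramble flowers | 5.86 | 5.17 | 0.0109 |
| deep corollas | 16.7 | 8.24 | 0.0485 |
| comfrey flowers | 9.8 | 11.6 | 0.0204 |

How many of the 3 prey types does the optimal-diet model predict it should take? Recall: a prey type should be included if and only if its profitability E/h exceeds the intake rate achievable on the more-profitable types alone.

E/h in descending order: deep corollas 2.03, bramble flowers 1.13, comfrey flowers 0.845 J/s. The optimal diet is the largest prefix of this list for which every included type satisfies E_i/h_i > R on the types above it.
Rate on top 1: 0.5787. bramble flowers: 1.13 > 0.5787 → include.
Rate on top 2: 0.6002. comfrey flowers: 0.845 > 0.6002 → include.
Optimal diet: deep corollas, bramble flowers, comfrey flowers — 3 of 3 types.

3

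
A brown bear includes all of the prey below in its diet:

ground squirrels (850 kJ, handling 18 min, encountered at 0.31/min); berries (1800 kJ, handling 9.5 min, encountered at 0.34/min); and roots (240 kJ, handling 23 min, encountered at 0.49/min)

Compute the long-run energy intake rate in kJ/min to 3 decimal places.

47.111 kJ/min

R = Σλ_iE_i / (1 + Σλ_ih_i)
Numerator: 0.31×850 + 0.34×1800 + 0.49×240 = 993.1
Denominator: 1 + 0.31×18 + 0.34×9.5 + 0.49×23 = 21.08
R = 993.1/21.08 = 47.11 kJ/min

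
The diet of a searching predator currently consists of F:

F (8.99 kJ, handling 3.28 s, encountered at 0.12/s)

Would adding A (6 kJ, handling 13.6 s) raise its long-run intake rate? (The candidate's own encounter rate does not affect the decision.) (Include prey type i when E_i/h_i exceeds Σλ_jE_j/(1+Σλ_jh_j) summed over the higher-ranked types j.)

No

Current rate: (0.12×8.99)/(1 + 0.12×3.28) = 0.7741 kJ/s.
Profitability of A: 6/13.6 = 0.4412 kJ/s.
Since 0.4412 < R, time spent handling A is better spent searching.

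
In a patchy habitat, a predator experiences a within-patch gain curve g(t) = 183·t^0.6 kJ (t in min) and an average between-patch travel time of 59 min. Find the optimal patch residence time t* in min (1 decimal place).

By the marginal value theorem, leave when the instantaneous gain rate g'(t) equals the habitat-wide average g(t)/(T + t).
g'(t) = 0.6·183·t^-0.4. Setting 0.6·183·t^-0.4 = 183·t^0.6/(59+t) gives 0.6(59+t) = t, so 0.40·t = 0.6×59.
t* = 0.6×59/0.40 = 88.5 min.

88.5 min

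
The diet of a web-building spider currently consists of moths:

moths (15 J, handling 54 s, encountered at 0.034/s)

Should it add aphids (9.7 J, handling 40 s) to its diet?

Yes

Current rate: (0.034×15)/(1 + 0.034×54) = 0.1798 J/s.
aphids: E/h = 9.7/40 = 0.2425 J/s.
0.2425 > 0.1798, so adding aphids raises the average — include it.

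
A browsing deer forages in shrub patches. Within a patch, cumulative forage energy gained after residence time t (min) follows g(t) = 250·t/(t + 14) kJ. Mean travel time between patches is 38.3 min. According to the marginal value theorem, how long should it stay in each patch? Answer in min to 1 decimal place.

By the marginal value theorem, leave when the instantaneous gain rate g'(t) equals the habitat-wide average g(t)/(T + t).
g'(t) = 250·14/(t + 14)². Setting 250·14/(t+14)² = 250t/[(t+14)(38.3+t)] gives 14(38.3+t) = t(t+14), so t² = 14×38.3 = 536.2.
t* = √536.2 = 23.16 min.

23.2 min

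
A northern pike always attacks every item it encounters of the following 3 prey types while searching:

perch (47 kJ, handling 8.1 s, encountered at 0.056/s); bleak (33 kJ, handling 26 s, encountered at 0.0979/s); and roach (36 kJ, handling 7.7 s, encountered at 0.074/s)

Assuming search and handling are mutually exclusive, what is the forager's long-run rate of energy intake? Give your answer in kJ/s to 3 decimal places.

R = (0.056×47 + 0.0979×33 + 0.074×36) / (1 + 0.056×8.1 + 0.0979×26 + 0.074×7.7) = 8.527/4.569 = 1.866 kJ/s.

1.866 kJ/s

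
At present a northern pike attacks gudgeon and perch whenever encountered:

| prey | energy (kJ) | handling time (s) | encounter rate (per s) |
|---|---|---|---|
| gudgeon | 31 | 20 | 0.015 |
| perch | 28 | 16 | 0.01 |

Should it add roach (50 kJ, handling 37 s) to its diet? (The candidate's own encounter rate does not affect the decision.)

Yes

On gudgeon and perch alone, R = ΣλE/(1+Σλh) = 0.745/1.46 = 0.5103 kJ/s.
Profitability of roach: 50/37 = 1.351 kJ/s.
1.351 > 0.5103, so adding roach raises the average — include it.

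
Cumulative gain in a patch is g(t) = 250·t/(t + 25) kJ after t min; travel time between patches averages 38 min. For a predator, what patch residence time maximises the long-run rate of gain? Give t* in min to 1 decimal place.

30.8 min

Maximise g(t)/(T+t): set derivative to zero → g'(t)(T+t) = g(t).
g'(t) = 250·25/(t + 25)². Setting 250·25/(t+25)² = 250t/[(t+25)(38+t)] gives 25(38+t) = t(t+25), so t² = 25×38 = 950.
t* = √950 = 30.82 min.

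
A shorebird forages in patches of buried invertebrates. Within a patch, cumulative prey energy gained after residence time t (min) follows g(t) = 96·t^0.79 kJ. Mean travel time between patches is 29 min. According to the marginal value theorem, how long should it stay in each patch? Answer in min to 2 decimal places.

By the marginal value theorem, leave when the instantaneous gain rate g'(t) equals the habitat-wide average g(t)/(T + t).
g'(t) = 0.79·96·t^-0.21. Setting 0.79·96·t^-0.21 = 96·t^0.79/(29+t) gives 0.79(29+t) = t, so 0.21·t = 0.79×29.
t* = 0.79×29/0.21 = 109.1 min.

109.10 min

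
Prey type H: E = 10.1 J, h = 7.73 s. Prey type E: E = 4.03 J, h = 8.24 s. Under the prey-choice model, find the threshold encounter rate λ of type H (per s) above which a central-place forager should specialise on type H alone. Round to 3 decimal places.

0.077 per s

The zero-one rule: include type E iff E₂/h₂ > λE₁/(1+λh₁). Equality gives the switch point.
λE₁h₂ = E₂ + λE₂h₁ ⇒ λ = E₂/(E₁h₂ − E₂h₁) = 4.03/(83.22 − 31.15) = 0.07739 per s.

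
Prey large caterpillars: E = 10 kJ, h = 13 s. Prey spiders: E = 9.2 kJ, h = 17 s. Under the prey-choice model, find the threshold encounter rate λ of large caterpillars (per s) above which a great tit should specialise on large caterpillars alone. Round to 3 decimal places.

0.183 per s

The zero-one rule: include spiders iff E₂/h₂ > λE₁/(1+λh₁). Equality gives the switch point.
λE₁h₂ = E₂ + λE₂h₁ ⇒ λ = E₂/(E₁h₂ − E₂h₁) = 9.2/(170 − 119.6) = 0.1825 per s.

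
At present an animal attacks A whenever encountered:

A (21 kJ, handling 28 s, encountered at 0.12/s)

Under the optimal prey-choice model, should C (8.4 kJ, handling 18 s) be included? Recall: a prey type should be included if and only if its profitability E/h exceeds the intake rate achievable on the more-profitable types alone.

No

Intake rate on the current diet: R = (0.12×21) / (1 + 0.12×28) = 2.52/4.36 = 0.578 kJ/s.
C: E/h = 8.4/18 = 0.4667 kJ/s.
Since 0.4667 < R, time spent handling C is better spent searching.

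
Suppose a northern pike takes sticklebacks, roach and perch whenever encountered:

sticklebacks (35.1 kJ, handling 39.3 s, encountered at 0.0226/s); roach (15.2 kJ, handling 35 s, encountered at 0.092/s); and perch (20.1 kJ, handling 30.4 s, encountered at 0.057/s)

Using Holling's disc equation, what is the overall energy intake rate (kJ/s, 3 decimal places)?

R = (0.0226×35.1 + 0.092×15.2 + 0.057×20.1) / (1 + 0.0226×39.3 + 0.092×35 + 0.057×30.4) = 3.337/6.841 = 0.4878 kJ/s.

0.488 kJ/s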